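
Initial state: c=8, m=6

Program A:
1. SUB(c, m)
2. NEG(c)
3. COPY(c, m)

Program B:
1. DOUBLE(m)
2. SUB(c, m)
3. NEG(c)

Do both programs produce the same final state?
No

Program A final state: c=6, m=6
Program B final state: c=4, m=12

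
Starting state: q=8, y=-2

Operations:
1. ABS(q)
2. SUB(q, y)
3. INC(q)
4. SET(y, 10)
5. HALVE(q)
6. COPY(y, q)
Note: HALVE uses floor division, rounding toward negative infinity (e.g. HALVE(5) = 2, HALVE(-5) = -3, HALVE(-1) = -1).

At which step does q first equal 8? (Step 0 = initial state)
Step 0

Tracing q:
Initial: q = 8 ← first occurrence
After step 1: q = 8
After step 2: q = 10
After step 3: q = 11
After step 4: q = 11
After step 5: q = 5
After step 6: q = 5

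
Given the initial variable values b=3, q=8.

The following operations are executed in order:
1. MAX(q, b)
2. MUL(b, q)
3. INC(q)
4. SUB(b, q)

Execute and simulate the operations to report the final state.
{b: 15, q: 9}

Step-by-step execution:
Initial: b=3, q=8
After step 1 (MAX(q, b)): b=3, q=8
After step 2 (MUL(b, q)): b=24, q=8
After step 3 (INC(q)): b=24, q=9
After step 4 (SUB(b, q)): b=15, q=9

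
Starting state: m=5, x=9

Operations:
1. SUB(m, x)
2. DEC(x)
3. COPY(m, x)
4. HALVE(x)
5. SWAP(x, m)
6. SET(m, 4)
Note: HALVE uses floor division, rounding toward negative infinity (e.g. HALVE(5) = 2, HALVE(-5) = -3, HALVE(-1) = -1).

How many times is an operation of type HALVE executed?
1

Counting HALVE operations:
Step 4: HALVE(x) ← HALVE
Total: 1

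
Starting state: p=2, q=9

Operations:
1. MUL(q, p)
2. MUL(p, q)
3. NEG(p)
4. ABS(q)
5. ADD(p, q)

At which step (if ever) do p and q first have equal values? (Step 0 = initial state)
Never

p and q never become equal during execution.

Comparing values at each step:
Initial: p=2, q=9
After step 1: p=2, q=18
After step 2: p=36, q=18
After step 3: p=-36, q=18
After step 4: p=-36, q=18
After step 5: p=-18, q=18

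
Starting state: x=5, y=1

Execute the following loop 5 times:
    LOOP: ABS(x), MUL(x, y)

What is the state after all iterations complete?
x=5, y=1

Iteration trace:
Start: x=5, y=1
After iteration 1: x=5, y=1
After iteration 2: x=5, y=1
After iteration 3: x=5, y=1
After iteration 4: x=5, y=1
After iteration 5: x=5, y=1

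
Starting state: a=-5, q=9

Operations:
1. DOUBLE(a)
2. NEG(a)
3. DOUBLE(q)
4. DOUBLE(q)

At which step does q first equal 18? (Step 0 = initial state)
Step 3

Tracing q:
Initial: q = 9
After step 1: q = 9
After step 2: q = 9
After step 3: q = 18 ← first occurrence
After step 4: q = 36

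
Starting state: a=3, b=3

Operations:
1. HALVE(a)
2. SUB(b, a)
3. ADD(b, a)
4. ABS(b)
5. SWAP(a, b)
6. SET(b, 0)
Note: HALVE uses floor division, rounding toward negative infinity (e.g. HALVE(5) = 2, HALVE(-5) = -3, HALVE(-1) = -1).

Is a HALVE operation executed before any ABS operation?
Yes

First HALVE: step 1
First ABS: step 4
Since 1 < 4, HALVE comes first.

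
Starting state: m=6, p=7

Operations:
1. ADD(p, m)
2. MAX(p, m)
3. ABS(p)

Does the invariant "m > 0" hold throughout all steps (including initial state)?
Yes

The invariant holds at every step.

State at each step:
Initial: m=6, p=7
After step 1: m=6, p=13
After step 2: m=6, p=13
After step 3: m=6, p=13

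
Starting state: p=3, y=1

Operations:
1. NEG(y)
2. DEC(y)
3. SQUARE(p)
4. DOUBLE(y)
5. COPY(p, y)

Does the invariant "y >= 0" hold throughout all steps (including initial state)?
No, violated after step 1

The invariant is violated after step 1.

State at each step:
Initial: p=3, y=1
After step 1: p=3, y=-1
After step 2: p=3, y=-2
After step 3: p=9, y=-2
After step 4: p=9, y=-4
After step 5: p=-4, y=-4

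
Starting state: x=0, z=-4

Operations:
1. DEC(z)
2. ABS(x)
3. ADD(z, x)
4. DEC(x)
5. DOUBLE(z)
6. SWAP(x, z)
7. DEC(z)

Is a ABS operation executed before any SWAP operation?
Yes

First ABS: step 2
First SWAP: step 6
Since 2 < 6, ABS comes first.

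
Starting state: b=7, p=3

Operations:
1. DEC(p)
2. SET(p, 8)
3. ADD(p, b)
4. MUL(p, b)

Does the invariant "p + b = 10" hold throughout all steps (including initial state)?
No, violated after step 1

The invariant is violated after step 1.

State at each step:
Initial: b=7, p=3
After step 1: b=7, p=2
After step 2: b=7, p=8
After step 3: b=7, p=15
After step 4: b=7, p=105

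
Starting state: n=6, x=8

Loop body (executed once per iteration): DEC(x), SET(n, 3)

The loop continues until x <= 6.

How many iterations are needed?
2

Tracing iterations:
Initial: n=6, x=8
After iteration 1: n=3, x=7
After iteration 2: n=3, x=6
x <= 6 now holds, so the loop exits after 2 iterations.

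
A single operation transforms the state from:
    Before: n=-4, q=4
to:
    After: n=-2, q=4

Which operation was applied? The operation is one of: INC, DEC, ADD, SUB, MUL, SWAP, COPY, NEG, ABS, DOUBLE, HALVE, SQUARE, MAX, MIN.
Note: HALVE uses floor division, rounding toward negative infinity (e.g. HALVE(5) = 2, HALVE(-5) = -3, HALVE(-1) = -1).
HALVE(n)

Analyzing the change:
Before: n=-4, q=4
After: n=-2, q=4
Variable n changed from -4 to -2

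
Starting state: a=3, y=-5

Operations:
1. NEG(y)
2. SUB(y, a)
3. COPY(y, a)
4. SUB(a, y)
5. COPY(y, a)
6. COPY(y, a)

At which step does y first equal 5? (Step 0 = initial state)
Step 1

Tracing y:
Initial: y = -5
After step 1: y = 5 ← first occurrence
After step 2: y = 2
After step 3: y = 3
After step 4: y = 3
After step 5: y = 0
After step 6: y = 0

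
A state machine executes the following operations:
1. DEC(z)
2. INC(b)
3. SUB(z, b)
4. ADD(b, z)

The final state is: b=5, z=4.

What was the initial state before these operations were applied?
b=0, z=6

Working backwards:
Final state: b=5, z=4
Before step 4 (ADD(b, z)): b=1, z=4
Before step 3 (SUB(z, b)): b=1, z=5
Before step 2 (INC(b)): b=0, z=5
Before step 1 (DEC(z)): b=0, z=6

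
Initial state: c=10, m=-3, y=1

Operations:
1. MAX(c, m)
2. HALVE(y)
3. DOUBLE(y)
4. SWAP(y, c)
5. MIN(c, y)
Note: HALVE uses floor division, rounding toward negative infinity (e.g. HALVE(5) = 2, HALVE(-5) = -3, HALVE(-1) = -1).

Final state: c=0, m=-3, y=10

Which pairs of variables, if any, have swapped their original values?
None

Comparing initial and final values:
m: -3 → -3
c: 10 → 0
y: 1 → 10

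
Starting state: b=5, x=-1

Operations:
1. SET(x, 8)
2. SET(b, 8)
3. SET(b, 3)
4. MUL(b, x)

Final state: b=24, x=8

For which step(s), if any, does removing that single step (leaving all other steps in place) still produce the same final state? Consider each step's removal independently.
Step(s) 2

Testing removal of each single step:
Without step 1: final = b=-3, x=-1 (different)
Without step 2: final = b=24, x=8 (same)
Without step 3: final = b=64, x=8 (different)
Without step 4: final = b=3, x=8 (different)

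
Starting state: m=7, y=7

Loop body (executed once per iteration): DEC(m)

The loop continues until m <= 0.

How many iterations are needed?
7

Tracing iterations:
Initial: m=7, y=7
After iteration 1: m=6, y=7
After iteration 2: m=5, y=7
After iteration 3: m=4, y=7
After iteration 4: m=3, y=7
After iteration 5: m=2, y=7
After iteration 6: m=1, y=7
After iteration 7: m=0, y=7
m <= 0 now holds, so the loop exits after 7 iterations.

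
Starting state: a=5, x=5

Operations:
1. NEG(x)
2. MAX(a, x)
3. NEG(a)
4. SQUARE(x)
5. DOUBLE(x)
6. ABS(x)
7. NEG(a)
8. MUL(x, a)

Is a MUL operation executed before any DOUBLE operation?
No

First MUL: step 8
First DOUBLE: step 5
Since 8 > 5, DOUBLE comes first.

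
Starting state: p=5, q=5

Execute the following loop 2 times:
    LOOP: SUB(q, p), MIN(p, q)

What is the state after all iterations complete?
p=0, q=0

Iteration trace:
Start: p=5, q=5
After iteration 1: p=0, q=0
After iteration 2: p=0, q=0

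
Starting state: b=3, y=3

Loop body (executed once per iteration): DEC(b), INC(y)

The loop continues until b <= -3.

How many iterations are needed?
6

Tracing iterations:
Initial: b=3, y=3
After iteration 1: b=2, y=4
After iteration 2: b=1, y=5
After iteration 3: b=0, y=6
After iteration 4: b=-1, y=7
After iteration 5: b=-2, y=8
After iteration 6: b=-3, y=9
b <= -3 now holds, so the loop exits after 6 iterations.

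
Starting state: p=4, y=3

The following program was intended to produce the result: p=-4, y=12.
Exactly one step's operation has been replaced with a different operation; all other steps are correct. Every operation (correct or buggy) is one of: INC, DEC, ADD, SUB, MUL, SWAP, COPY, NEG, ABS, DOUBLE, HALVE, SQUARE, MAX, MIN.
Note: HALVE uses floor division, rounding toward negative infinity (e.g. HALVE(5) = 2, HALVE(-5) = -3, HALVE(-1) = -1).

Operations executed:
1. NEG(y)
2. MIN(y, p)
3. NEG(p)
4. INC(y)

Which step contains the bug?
Step 4

Trace with buggy code:
Initial: p=4, y=3
After step 1: p=4, y=-3
After step 2: p=4, y=-3
After step 3: p=-4, y=-3
After step 4: p=-4, y=-2
Actual final p=-4, y=-2 ≠ expected p=-4, y=12.
Step 4 is the only position where a single-operation replacement can produce the expected result.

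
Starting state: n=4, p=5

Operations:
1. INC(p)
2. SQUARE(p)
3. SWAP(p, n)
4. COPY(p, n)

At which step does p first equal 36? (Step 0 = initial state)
Step 2

Tracing p:
Initial: p = 5
After step 1: p = 6
After step 2: p = 36 ← first occurrence
After step 3: p = 4
After step 4: p = 36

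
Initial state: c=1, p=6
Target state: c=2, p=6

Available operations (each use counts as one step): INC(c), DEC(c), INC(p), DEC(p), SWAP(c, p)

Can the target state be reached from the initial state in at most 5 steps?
Yes

Path (1 step): INC(c)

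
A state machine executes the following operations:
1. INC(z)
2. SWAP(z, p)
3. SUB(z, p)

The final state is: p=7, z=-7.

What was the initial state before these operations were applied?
p=0, z=6

Working backwards:
Final state: p=7, z=-7
Before step 3 (SUB(z, p)): p=7, z=0
Before step 2 (SWAP(z, p)): p=0, z=7
Before step 1 (INC(z)): p=0, z=6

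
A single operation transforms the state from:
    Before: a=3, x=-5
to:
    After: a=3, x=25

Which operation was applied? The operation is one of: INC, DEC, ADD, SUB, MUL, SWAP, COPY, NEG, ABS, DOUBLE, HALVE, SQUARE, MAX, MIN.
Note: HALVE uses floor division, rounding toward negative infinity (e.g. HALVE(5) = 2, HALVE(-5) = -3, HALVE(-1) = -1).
SQUARE(x)

Analyzing the change:
Before: a=3, x=-5
After: a=3, x=25
Variable x changed from -5 to 25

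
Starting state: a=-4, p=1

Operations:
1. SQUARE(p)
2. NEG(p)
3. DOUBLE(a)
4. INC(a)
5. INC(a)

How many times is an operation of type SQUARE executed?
1

Counting SQUARE operations:
Step 1: SQUARE(p) ← SQUARE
Total: 1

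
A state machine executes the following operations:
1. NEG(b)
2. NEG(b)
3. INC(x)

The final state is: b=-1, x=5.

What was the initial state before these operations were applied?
b=-1, x=4

Working backwards:
Final state: b=-1, x=5
Before step 3 (INC(x)): b=-1, x=4
Before step 2 (NEG(b)): b=1, x=4
Before step 1 (NEG(b)): b=-1, x=4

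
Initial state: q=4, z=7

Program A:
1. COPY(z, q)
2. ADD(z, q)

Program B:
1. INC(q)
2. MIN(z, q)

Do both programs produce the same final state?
No

Program A final state: q=4, z=8
Program B final state: q=5, z=5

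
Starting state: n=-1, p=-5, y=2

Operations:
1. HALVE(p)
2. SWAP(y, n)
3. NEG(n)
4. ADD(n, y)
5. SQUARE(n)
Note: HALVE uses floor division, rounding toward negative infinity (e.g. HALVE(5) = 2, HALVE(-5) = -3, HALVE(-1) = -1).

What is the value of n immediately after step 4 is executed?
n = -3

Tracing n through execution:
Initial: n = -1
After step 1 (HALVE(p)): n = -1
After step 2 (SWAP(y, n)): n = 2
After step 3 (NEG(n)): n = -2
After step 4 (ADD(n, y)): n = -3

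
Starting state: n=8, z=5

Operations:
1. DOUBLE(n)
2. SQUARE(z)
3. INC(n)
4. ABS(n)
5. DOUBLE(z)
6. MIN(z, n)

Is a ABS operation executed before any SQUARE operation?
No

First ABS: step 4
First SQUARE: step 2
Since 4 > 2, SQUARE comes first.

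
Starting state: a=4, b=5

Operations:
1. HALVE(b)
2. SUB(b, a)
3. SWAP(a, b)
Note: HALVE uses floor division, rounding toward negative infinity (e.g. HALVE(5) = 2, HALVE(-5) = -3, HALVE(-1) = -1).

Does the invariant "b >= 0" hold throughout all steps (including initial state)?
No, violated after step 2

The invariant is violated after step 2.

State at each step:
Initial: a=4, b=5
After step 1: a=4, b=2
After step 2: a=4, b=-2
After step 3: a=-2, b=4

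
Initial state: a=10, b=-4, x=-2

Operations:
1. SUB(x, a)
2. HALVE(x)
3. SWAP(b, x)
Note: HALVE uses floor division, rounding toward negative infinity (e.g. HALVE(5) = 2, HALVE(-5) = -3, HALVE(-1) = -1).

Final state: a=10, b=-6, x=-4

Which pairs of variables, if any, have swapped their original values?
None

Comparing initial and final values:
x: -2 → -4
a: 10 → 10
b: -4 → -6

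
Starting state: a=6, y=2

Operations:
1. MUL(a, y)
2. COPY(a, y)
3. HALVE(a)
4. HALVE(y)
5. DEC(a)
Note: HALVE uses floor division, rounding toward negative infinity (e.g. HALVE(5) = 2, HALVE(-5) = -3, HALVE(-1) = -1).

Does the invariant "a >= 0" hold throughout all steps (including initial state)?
Yes

The invariant holds at every step.

State at each step:
Initial: a=6, y=2
After step 1: a=12, y=2
After step 2: a=2, y=2
After step 3: a=1, y=2
After step 4: a=1, y=1
After step 5: a=0, y=1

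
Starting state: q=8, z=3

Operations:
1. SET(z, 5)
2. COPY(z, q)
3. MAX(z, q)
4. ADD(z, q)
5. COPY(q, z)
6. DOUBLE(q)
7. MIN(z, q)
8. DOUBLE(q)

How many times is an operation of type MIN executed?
1

Counting MIN operations:
Step 7: MIN(z, q) ← MIN
Total: 1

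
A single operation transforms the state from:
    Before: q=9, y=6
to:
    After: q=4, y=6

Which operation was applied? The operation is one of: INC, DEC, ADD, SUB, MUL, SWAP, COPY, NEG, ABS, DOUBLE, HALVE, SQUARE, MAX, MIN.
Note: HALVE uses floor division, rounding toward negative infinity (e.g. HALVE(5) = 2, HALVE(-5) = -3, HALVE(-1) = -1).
HALVE(q)

Analyzing the change:
Before: q=9, y=6
After: q=4, y=6
Variable q changed from 9 to 4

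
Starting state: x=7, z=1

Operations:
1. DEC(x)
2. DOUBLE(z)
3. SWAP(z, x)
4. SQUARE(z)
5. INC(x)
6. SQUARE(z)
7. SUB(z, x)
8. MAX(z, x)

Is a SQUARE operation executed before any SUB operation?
Yes

First SQUARE: step 4
First SUB: step 7
Since 4 < 7, SQUARE comes first.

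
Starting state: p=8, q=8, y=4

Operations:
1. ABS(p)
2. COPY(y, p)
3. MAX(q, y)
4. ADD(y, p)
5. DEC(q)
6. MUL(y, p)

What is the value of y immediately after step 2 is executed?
y = 8

Tracing y through execution:
Initial: y = 4
After step 1 (ABS(p)): y = 4
After step 2 (COPY(y, p)): y = 8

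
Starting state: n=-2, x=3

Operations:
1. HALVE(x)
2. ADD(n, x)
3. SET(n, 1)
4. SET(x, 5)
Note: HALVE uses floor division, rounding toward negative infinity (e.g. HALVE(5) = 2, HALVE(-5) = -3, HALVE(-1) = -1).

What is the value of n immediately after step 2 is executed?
n = -1

Tracing n through execution:
Initial: n = -2
After step 1 (HALVE(x)): n = -2
After step 2 (ADD(n, x)): n = -1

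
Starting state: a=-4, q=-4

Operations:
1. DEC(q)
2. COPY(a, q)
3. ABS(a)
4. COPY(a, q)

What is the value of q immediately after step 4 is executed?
q = -5

Tracing q through execution:
Initial: q = -4
After step 1 (DEC(q)): q = -5
After step 2 (COPY(a, q)): q = -5
After step 3 (ABS(a)): q = -5
After step 4 (COPY(a, q)): q = -5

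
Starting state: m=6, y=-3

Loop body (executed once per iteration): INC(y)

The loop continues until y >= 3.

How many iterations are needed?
6

Tracing iterations:
Initial: m=6, y=-3
After iteration 1: m=6, y=-2
After iteration 2: m=6, y=-1
After iteration 3: m=6, y=0
After iteration 4: m=6, y=1
After iteration 5: m=6, y=2
After iteration 6: m=6, y=3
y >= 3 now holds, so the loop exits after 6 iterations.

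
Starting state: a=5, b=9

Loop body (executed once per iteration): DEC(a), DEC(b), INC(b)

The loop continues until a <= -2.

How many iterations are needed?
7

Tracing iterations:
Initial: a=5, b=9
After iteration 1: a=4, b=9
After iteration 2: a=3, b=9
After iteration 3: a=2, b=9
After iteration 4: a=1, b=9
After iteration 5: a=0, b=9
After iteration 6: a=-1, b=9
After iteration 7: a=-2, b=9
a <= -2 now holds, so the loop exits after 7 iterations.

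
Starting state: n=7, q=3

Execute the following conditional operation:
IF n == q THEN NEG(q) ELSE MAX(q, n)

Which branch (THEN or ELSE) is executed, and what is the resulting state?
Branch: ELSE, Final state: n=7, q=7

Evaluating condition: n == q
n = 7, q = 3
Condition is False, so ELSE branch executes
After MAX(q, n): n=7, q=7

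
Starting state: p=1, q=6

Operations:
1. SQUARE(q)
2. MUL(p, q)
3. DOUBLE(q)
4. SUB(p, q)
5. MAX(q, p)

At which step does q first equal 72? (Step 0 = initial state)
Step 3

Tracing q:
Initial: q = 6
After step 1: q = 36
After step 2: q = 36
After step 3: q = 72 ← first occurrence
After step 4: q = 72
After step 5: q = 72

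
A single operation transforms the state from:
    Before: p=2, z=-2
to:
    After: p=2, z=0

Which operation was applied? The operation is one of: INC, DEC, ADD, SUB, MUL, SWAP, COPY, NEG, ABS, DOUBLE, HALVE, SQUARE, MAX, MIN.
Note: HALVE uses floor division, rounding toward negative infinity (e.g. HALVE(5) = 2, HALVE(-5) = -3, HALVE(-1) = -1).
ADD(z, p)

Analyzing the change:
Before: p=2, z=-2
After: p=2, z=0
Variable z changed from -2 to 0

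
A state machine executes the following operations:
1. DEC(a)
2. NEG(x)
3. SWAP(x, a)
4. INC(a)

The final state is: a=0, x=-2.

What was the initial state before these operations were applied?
a=-1, x=1

Working backwards:
Final state: a=0, x=-2
Before step 4 (INC(a)): a=-1, x=-2
Before step 3 (SWAP(x, a)): a=-2, x=-1
Before step 2 (NEG(x)): a=-2, x=1
Before step 1 (DEC(a)): a=-1, x=1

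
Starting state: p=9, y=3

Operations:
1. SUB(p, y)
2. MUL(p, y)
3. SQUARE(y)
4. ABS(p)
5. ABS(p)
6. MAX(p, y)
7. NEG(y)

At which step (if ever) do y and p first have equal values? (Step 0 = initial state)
Never

y and p never become equal during execution.

Comparing values at each step:
Initial: y=3, p=9
After step 1: y=3, p=6
After step 2: y=3, p=18
After step 3: y=9, p=18
After step 4: y=9, p=18
After step 5: y=9, p=18
After step 6: y=9, p=18
After step 7: y=-9, p=18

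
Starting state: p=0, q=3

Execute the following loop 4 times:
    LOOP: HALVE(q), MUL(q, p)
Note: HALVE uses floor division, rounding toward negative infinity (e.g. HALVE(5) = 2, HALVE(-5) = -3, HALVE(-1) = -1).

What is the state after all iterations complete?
p=0, q=0

Iteration trace:
Start: p=0, q=3
After iteration 1: p=0, q=0
After iteration 2: p=0, q=0
After iteration 3: p=0, q=0
After iteration 4: p=0, q=0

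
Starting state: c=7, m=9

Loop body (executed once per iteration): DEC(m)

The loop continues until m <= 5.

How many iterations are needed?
4

Tracing iterations:
Initial: c=7, m=9
After iteration 1: c=7, m=8
After iteration 2: c=7, m=7
After iteration 3: c=7, m=6
After iteration 4: c=7, m=5
m <= 5 now holds, so the loop exits after 4 iterations.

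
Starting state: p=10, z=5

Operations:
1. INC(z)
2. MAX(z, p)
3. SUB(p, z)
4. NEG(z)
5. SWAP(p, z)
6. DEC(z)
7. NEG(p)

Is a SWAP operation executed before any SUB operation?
No

First SWAP: step 5
First SUB: step 3
Since 5 > 3, SUB comes first.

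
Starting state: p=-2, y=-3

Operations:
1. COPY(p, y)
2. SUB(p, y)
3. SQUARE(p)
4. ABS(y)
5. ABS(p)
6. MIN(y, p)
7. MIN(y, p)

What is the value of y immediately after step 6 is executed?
y = 0

Tracing y through execution:
Initial: y = -3
After step 1 (COPY(p, y)): y = -3
After step 2 (SUB(p, y)): y = -3
After step 3 (SQUARE(p)): y = -3
After step 4 (ABS(y)): y = 3
After step 5 (ABS(p)): y = 3
After step 6 (MIN(y, p)): y = 0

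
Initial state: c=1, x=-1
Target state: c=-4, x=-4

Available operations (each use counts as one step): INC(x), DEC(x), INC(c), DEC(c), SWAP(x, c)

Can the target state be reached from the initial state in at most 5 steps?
No

The target state cannot be reached within 5 steps.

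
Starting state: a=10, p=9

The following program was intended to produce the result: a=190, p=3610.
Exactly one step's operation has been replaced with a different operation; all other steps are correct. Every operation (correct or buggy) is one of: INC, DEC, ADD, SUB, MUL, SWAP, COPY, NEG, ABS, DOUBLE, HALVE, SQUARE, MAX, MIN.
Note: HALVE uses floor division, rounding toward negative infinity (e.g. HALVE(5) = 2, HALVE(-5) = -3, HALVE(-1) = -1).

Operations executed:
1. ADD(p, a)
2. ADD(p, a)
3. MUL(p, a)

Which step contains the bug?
Step 2

Trace with buggy code:
Initial: a=10, p=9
After step 1: a=10, p=19
After step 2: a=10, p=29
After step 3: a=10, p=290
Actual final a=10, p=290 ≠ expected a=190, p=3610.
Step 2 is the only position where a single-operation replacement can produce the expected result.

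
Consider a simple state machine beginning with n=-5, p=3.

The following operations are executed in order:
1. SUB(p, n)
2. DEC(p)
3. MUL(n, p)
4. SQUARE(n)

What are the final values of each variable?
{n: 1225, p: 7}

Step-by-step execution:
Initial: n=-5, p=3
After step 1 (SUB(p, n)): n=-5, p=8
After step 2 (DEC(p)): n=-5, p=7
After step 3 (MUL(n, p)): n=-35, p=7
After step 4 (SQUARE(n)): n=1225, p=7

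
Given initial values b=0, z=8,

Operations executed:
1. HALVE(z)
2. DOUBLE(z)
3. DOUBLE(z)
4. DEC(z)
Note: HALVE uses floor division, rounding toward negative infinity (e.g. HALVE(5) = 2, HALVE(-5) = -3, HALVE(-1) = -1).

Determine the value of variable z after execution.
z = 15

Tracing execution:
Step 1: HALVE(z) → z = 4
Step 2: DOUBLE(z) → z = 8
Step 3: DOUBLE(z) → z = 16
Step 4: DEC(z) → z = 15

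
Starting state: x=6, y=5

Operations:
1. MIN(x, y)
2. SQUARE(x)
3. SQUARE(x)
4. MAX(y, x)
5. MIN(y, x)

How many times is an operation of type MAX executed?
1

Counting MAX operations:
Step 4: MAX(y, x) ← MAX
Total: 1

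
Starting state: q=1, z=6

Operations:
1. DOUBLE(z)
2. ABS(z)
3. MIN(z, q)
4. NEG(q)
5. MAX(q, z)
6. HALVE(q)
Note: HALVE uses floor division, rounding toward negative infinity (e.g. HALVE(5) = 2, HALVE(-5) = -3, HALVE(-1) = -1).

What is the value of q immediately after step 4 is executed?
q = -1

Tracing q through execution:
Initial: q = 1
After step 1 (DOUBLE(z)): q = 1
After step 2 (ABS(z)): q = 1
After step 3 (MIN(z, q)): q = 1
After step 4 (NEG(q)): q = -1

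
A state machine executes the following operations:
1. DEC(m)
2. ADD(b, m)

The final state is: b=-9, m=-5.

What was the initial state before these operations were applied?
b=-4, m=-4

Working backwards:
Final state: b=-9, m=-5
Before step 2 (ADD(b, m)): b=-4, m=-5
Before step 1 (DEC(m)): b=-4, m=-4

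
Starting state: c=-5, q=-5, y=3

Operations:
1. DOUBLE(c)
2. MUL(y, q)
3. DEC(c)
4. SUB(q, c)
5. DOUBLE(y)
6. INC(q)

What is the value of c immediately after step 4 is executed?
c = -11

Tracing c through execution:
Initial: c = -5
After step 1 (DOUBLE(c)): c = -10
After step 2 (MUL(y, q)): c = -10
After step 3 (DEC(c)): c = -11
After step 4 (SUB(q, c)): c = -11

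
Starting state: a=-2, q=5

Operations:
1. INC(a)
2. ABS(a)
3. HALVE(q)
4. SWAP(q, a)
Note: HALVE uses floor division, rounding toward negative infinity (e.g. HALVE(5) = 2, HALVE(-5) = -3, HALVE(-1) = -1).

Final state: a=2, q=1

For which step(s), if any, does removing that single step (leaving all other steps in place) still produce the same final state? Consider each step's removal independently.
None - removing any single step changes the final result

Testing removal of each single step:
Without step 1: final = a=2, q=2 (different)
Without step 2: final = a=2, q=-1 (different)
Without step 3: final = a=5, q=1 (different)
Without step 4: final = a=1, q=2 (different)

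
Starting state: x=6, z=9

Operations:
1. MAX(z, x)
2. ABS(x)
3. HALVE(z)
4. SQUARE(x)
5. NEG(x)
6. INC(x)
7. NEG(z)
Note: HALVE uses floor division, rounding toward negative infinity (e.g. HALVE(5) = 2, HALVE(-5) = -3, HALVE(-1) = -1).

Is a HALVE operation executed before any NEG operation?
Yes

First HALVE: step 3
First NEG: step 5
Since 3 < 5, HALVE comes first.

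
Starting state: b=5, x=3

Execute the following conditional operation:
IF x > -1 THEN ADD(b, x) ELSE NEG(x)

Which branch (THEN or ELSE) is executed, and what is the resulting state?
Branch: THEN, Final state: b=8, x=3

Evaluating condition: x > -1
x = 3
Condition is True, so THEN branch executes
After ADD(b, x): b=8, x=3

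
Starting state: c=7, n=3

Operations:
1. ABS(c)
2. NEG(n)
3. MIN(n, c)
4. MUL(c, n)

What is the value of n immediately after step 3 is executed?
n = -3

Tracing n through execution:
Initial: n = 3
After step 1 (ABS(c)): n = 3
After step 2 (NEG(n)): n = -3
After step 3 (MIN(n, c)): n = -3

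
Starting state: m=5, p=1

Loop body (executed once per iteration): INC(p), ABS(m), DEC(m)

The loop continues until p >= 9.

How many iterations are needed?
8

Tracing iterations:
Initial: m=5, p=1
After iteration 1: m=4, p=2
After iteration 2: m=3, p=3
After iteration 3: m=2, p=4
After iteration 4: m=1, p=5
After iteration 5: m=0, p=6
After iteration 6: m=-1, p=7
After iteration 7: m=0, p=8
After iteration 8: m=-1, p=9
p >= 9 now holds, so the loop exits after 8 iterations.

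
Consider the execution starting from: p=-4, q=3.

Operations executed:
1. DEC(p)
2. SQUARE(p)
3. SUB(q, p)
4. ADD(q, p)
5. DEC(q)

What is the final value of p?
p = 25

Tracing execution:
Step 1: DEC(p) → p = -5
Step 2: SQUARE(p) → p = 25
Step 3: SUB(q, p) → p = 25
Step 4: ADD(q, p) → p = 25
Step 5: DEC(q) → p = 25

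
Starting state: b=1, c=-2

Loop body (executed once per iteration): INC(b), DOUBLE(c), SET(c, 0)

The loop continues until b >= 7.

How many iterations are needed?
6

Tracing iterations:
Initial: b=1, c=-2
After iteration 1: b=2, c=0
After iteration 2: b=3, c=0
After iteration 3: b=4, c=0
After iteration 4: b=5, c=0
After iteration 5: b=6, c=0
After iteration 6: b=7, c=0
b >= 7 now holds, so the loop exits after 6 iterations.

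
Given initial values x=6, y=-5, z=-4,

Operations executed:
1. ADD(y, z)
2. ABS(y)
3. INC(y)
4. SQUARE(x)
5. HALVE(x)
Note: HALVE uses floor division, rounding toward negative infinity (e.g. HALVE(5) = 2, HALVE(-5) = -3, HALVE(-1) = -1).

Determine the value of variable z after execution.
z = -4

Tracing execution:
Step 1: ADD(y, z) → z = -4
Step 2: ABS(y) → z = -4
Step 3: INC(y) → z = -4
Step 4: SQUARE(x) → z = -4
Step 5: HALVE(x) → z = -4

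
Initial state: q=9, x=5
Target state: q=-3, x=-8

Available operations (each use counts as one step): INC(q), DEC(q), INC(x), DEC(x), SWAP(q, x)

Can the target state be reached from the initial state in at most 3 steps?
No

The target state cannot be reached within 3 steps.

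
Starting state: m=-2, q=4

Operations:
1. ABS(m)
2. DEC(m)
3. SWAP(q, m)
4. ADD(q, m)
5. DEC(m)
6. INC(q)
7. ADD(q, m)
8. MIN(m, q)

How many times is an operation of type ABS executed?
1

Counting ABS operations:
Step 1: ABS(m) ← ABS
Total: 1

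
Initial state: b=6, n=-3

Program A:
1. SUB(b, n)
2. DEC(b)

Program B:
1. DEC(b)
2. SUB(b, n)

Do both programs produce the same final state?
Yes

Program A final state: b=8, n=-3
Program B final state: b=8, n=-3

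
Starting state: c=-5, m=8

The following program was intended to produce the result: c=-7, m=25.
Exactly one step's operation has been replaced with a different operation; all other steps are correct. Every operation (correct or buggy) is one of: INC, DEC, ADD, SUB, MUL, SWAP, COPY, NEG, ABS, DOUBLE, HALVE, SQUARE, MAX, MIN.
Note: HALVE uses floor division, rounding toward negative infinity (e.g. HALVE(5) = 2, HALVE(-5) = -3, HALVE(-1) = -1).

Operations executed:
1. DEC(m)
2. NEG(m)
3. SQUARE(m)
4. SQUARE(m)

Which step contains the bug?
Step 3

Trace with buggy code:
Initial: c=-5, m=8
After step 1: c=-5, m=7
After step 2: c=-5, m=-7
After step 3: c=-5, m=49
After step 4: c=-5, m=2401
Actual final c=-5, m=2401 ≠ expected c=-7, m=25.
Step 3 is the only position where a single-operation replacement can produce the expected result.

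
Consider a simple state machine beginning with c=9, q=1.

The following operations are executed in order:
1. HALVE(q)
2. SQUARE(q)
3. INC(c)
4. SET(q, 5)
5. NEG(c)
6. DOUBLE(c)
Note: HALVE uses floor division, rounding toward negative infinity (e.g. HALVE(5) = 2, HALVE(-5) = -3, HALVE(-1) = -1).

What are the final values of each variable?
{c: -20, q: 5}

Step-by-step execution:
Initial: c=9, q=1
After step 1 (HALVE(q)): c=9, q=0
After step 2 (SQUARE(q)): c=9, q=0
After step 3 (INC(c)): c=10, q=0
After step 4 (SET(q, 5)): c=10, q=5
After step 5 (NEG(c)): c=-10, q=5
After step 6 (DOUBLE(c)): c=-20, q=5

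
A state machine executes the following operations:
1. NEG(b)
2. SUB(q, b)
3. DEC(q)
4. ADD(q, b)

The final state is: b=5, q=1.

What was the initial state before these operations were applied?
b=-5, q=2

Working backwards:
Final state: b=5, q=1
Before step 4 (ADD(q, b)): b=5, q=-4
Before step 3 (DEC(q)): b=5, q=-3
Before step 2 (SUB(q, b)): b=5, q=2
Before step 1 (NEG(b)): b=-5, q=2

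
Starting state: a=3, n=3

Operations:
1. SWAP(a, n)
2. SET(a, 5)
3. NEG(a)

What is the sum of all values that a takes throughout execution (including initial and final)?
6

Values of a at each step:
Initial: a = 3
After step 1: a = 3
After step 2: a = 5
After step 3: a = -5
Sum = 3 + 3 + 5 + -5 = 6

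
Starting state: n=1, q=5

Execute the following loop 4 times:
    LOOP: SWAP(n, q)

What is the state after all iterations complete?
n=1, q=5

Iteration trace:
Start: n=1, q=5
After iteration 1: n=5, q=1
After iteration 2: n=1, q=5
After iteration 3: n=5, q=1
After iteration 4: n=1, q=5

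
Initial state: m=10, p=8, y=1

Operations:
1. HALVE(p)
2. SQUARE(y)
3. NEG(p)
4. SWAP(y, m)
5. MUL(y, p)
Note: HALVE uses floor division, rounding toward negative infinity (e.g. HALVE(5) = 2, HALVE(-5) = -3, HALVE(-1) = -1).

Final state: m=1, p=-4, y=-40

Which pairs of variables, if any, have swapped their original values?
None

Comparing initial and final values:
p: 8 → -4
m: 10 → 1
y: 1 → -40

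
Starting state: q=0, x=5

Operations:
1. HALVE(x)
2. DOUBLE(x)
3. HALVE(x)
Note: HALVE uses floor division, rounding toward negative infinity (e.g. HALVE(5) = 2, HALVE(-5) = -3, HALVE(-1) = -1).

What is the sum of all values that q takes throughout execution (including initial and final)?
0

Values of q at each step:
Initial: q = 0
After step 1: q = 0
After step 2: q = 0
After step 3: q = 0
Sum = 0 + 0 + 0 + 0 = 0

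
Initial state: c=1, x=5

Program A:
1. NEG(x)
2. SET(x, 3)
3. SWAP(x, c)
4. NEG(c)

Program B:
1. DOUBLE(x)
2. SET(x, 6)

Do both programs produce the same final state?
No

Program A final state: c=-3, x=1
Program B final state: c=1, x=6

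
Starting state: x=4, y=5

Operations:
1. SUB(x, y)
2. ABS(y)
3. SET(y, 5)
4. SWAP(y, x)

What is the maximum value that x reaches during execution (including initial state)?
5

Values of x at each step:
Initial: x = 4
After step 1: x = -1
After step 2: x = -1
After step 3: x = -1
After step 4: x = 5 ← maximum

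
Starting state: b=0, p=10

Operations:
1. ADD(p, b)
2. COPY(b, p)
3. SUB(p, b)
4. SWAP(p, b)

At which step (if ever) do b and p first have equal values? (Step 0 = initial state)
Step 2

b and p first become equal after step 2.

Comparing values at each step:
Initial: b=0, p=10
After step 1: b=0, p=10
After step 2: b=10, p=10 ← equal!
After step 3: b=10, p=0
After step 4: b=0, p=10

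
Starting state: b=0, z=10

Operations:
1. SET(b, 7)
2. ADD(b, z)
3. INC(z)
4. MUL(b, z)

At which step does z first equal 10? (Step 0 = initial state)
Step 0

Tracing z:
Initial: z = 10 ← first occurrence
After step 1: z = 10
After step 2: z = 10
After step 3: z = 11
After step 4: z = 11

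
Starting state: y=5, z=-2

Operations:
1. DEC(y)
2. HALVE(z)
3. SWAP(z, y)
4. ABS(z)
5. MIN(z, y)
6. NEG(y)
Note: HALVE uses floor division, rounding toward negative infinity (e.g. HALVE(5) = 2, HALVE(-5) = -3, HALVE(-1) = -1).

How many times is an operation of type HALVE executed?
1

Counting HALVE operations:
Step 2: HALVE(z) ← HALVE
Total: 1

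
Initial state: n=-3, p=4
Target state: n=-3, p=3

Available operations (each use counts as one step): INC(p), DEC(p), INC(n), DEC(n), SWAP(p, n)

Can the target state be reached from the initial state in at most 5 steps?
Yes

Path (1 step): DEC(p)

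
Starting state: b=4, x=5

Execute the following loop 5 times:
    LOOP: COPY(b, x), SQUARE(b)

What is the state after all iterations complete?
b=25, x=5

Iteration trace:
Start: b=4, x=5
After iteration 1: b=25, x=5
After iteration 2: b=25, x=5
After iteration 3: b=25, x=5
After iteration 4: b=25, x=5
After iteration 5: b=25, x=5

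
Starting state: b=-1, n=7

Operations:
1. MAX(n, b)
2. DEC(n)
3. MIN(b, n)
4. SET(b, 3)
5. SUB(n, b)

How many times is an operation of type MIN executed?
1

Counting MIN operations:
Step 3: MIN(b, n) ← MIN
Total: 1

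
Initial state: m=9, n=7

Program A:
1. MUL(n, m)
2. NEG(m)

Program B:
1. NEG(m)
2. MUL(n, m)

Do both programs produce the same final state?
No

Program A final state: m=-9, n=63
Program B final state: m=-9, n=-63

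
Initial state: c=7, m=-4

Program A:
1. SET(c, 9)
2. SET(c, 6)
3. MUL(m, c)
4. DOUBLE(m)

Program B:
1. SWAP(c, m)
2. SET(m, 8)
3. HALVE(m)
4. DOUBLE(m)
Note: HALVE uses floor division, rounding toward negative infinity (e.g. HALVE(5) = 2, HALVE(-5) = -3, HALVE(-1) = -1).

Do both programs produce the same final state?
No

Program A final state: c=6, m=-48
Program B final state: c=-4, m=8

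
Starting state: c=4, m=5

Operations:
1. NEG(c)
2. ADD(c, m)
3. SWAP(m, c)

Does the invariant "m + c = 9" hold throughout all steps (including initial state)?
No, violated after step 1

The invariant is violated after step 1.

State at each step:
Initial: c=4, m=5
After step 1: c=-4, m=5
After step 2: c=1, m=5
After step 3: c=5, m=1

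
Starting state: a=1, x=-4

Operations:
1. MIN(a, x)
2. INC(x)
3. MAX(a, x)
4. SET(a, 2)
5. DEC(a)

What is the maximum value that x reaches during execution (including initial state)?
-3

Values of x at each step:
Initial: x = -4
After step 1: x = -4
After step 2: x = -3 ← maximum
After step 3: x = -3
After step 4: x = -3
After step 5: x = -3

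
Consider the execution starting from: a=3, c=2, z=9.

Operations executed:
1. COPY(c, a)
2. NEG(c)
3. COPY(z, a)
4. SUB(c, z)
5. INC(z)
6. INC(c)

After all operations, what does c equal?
c = -5

Tracing execution:
Step 1: COPY(c, a) → c = 3
Step 2: NEG(c) → c = -3
Step 3: COPY(z, a) → c = -3
Step 4: SUB(c, z) → c = -6
Step 5: INC(z) → c = -6
Step 6: INC(c) → c = -5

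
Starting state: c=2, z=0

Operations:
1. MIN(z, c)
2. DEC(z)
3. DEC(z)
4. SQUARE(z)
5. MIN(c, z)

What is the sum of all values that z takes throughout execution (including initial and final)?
5

Values of z at each step:
Initial: z = 0
After step 1: z = 0
After step 2: z = -1
After step 3: z = -2
After step 4: z = 4
After step 5: z = 4
Sum = 0 + 0 + -1 + -2 + 4 + 4 = 5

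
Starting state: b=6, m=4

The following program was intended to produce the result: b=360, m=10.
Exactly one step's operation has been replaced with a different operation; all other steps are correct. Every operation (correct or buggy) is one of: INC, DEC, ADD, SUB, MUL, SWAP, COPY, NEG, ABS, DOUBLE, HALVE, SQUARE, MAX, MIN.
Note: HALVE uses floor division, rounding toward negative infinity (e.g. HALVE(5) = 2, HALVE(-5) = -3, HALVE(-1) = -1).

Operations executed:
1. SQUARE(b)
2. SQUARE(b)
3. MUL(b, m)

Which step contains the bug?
Step 1

Trace with buggy code:
Initial: b=6, m=4
After step 1: b=36, m=4
After step 2: b=1296, m=4
After step 3: b=5184, m=4
Actual final b=5184, m=4 ≠ expected b=360, m=10.
Step 1 is the only position where a single-operation replacement can produce the expected result.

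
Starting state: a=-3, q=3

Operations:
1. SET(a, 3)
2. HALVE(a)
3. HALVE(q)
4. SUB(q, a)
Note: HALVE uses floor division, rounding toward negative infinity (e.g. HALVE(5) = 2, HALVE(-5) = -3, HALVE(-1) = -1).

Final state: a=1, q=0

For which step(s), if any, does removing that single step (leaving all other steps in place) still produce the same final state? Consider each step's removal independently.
None - removing any single step changes the final result

Testing removal of each single step:
Without step 1: final = a=-2, q=3 (different)
Without step 2: final = a=3, q=-2 (different)
Without step 3: final = a=1, q=2 (different)
Without step 4: final = a=1, q=1 (different)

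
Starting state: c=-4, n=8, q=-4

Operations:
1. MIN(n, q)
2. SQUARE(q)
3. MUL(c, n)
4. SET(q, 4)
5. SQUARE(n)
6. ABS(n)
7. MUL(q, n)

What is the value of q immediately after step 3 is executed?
q = 16

Tracing q through execution:
Initial: q = -4
After step 1 (MIN(n, q)): q = -4
After step 2 (SQUARE(q)): q = 16
After step 3 (MUL(c, n)): q = 16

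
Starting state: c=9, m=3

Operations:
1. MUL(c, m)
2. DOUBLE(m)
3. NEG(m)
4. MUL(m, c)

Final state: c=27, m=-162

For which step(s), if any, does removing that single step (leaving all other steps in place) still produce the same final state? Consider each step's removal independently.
None - removing any single step changes the final result

Testing removal of each single step:
Without step 1: final = c=9, m=-54 (different)
Without step 2: final = c=27, m=-81 (different)
Without step 3: final = c=27, m=162 (different)
Without step 4: final = c=27, m=-6 (different)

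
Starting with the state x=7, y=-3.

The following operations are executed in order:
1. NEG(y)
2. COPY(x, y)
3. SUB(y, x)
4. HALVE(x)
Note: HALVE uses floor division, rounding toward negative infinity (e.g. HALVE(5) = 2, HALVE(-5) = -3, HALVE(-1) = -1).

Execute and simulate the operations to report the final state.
{x: 1, y: 0}

Step-by-step execution:
Initial: x=7, y=-3
After step 1 (NEG(y)): x=7, y=3
After step 2 (COPY(x, y)): x=3, y=3
After step 3 (SUB(y, x)): x=3, y=0
After step 4 (HALVE(x)): x=1, y=0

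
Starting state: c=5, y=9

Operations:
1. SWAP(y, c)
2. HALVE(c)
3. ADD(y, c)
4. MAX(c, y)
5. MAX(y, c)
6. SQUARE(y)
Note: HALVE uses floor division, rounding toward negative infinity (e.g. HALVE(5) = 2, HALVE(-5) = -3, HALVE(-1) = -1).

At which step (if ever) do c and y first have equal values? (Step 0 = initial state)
Step 4

c and y first become equal after step 4.

Comparing values at each step:
Initial: c=5, y=9
After step 1: c=9, y=5
After step 2: c=4, y=5
After step 3: c=4, y=9
After step 4: c=9, y=9 ← equal!
After step 5: c=9, y=9 ← equal!
After step 6: c=9, y=81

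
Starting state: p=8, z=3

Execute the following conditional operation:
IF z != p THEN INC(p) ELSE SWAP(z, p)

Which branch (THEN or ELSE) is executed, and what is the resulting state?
Branch: THEN, Final state: p=9, z=3

Evaluating condition: z != p
z = 3, p = 8
Condition is True, so THEN branch executes
After INC(p): p=9, z=3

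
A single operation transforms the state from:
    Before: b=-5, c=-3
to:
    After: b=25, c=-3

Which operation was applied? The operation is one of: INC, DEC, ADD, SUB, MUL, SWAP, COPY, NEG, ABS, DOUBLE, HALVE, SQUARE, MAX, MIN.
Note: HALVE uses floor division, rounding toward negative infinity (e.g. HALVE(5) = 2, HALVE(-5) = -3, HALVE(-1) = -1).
SQUARE(b)

Analyzing the change:
Before: b=-5, c=-3
After: b=25, c=-3
Variable b changed from -5 to 25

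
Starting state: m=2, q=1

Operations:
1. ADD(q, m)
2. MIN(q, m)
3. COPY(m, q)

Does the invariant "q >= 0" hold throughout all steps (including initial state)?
Yes

The invariant holds at every step.

State at each step:
Initial: m=2, q=1
After step 1: m=2, q=3
After step 2: m=2, q=2
After step 3: m=2, q=2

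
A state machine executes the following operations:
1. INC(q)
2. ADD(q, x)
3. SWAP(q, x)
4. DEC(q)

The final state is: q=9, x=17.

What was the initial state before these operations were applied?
q=6, x=10

Working backwards:
Final state: q=9, x=17
Before step 4 (DEC(q)): q=10, x=17
Before step 3 (SWAP(q, x)): q=17, x=10
Before step 2 (ADD(q, x)): q=7, x=10
Before step 1 (INC(q)): q=6, x=10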